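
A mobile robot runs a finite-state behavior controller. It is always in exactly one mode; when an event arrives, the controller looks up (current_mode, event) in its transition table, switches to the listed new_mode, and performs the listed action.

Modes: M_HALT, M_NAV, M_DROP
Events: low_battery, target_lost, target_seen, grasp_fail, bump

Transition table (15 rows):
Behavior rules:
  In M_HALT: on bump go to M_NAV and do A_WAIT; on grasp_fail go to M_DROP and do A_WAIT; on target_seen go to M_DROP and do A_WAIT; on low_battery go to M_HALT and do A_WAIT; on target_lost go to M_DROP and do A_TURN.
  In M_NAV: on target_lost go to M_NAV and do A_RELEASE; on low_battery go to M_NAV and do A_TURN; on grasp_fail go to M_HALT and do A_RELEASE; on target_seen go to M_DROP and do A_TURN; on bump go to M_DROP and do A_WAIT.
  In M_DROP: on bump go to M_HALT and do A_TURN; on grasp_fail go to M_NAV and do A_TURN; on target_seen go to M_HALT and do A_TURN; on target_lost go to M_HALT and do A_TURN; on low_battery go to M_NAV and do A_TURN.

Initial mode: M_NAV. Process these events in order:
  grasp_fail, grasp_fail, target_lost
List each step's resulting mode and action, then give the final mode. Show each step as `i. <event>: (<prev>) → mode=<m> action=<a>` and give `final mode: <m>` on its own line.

1. grasp_fail: (M_NAV) → mode=M_HALT action=A_RELEASE
2. grasp_fail: (M_HALT) → mode=M_DROP action=A_WAIT
3. target_lost: (M_DROP) → mode=M_HALT action=A_TURN

final mode: M_HALT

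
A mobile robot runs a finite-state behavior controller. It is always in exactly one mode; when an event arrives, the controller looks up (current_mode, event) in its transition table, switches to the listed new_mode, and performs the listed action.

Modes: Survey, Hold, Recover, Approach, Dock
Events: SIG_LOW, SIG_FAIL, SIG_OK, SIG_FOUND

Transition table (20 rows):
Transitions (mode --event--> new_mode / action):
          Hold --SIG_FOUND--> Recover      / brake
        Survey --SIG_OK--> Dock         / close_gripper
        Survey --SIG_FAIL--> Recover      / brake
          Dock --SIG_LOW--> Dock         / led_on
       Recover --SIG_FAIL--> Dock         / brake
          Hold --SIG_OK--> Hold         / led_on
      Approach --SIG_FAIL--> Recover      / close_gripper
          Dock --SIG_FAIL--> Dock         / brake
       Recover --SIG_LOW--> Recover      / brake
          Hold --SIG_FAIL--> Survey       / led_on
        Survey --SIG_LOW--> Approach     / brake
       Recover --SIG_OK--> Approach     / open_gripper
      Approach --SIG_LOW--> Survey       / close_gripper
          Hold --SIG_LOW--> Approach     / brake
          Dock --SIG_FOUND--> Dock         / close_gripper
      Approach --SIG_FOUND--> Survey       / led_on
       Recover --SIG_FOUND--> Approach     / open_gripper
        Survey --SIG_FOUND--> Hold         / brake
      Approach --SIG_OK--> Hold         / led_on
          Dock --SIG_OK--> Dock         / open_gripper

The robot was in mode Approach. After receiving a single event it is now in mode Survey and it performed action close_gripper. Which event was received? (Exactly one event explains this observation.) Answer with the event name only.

try SIG_LOW: (Approach, SIG_LOW) → (Survey, close_gripper)  ← matches
try SIG_FAIL: (Approach, SIG_FAIL) → (Recover, close_gripper)
try SIG_OK: (Approach, SIG_OK) → (Hold, led_on)
try SIG_FOUND: (Approach, SIG_FOUND) → (Survey, led_on)

SIG_LOW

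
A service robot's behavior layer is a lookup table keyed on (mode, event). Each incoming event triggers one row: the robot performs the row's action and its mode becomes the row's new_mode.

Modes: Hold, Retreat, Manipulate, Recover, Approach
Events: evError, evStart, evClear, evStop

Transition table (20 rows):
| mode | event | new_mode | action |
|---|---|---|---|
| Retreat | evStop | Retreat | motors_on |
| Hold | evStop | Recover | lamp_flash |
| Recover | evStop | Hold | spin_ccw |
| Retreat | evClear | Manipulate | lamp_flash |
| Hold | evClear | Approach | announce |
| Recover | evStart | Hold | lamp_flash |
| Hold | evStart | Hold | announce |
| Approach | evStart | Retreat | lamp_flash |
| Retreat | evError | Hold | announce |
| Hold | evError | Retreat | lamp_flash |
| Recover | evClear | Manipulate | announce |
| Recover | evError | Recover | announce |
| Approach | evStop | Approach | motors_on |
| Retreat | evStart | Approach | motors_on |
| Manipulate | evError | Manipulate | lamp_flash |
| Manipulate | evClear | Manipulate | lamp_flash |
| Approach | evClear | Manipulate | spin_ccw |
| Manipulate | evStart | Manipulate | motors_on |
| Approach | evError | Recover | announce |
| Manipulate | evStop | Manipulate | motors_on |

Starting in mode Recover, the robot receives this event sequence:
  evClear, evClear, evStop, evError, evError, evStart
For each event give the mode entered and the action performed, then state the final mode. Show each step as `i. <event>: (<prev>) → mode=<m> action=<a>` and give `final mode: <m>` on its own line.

final mode: Manipulate

1. evClear: (Recover) → mode=Manipulate action=announce
2. evClear: (Manipulate) → mode=Manipulate action=lamp_flash
3. evStop: (Manipulate) → mode=Manipulate action=motors_on
4. evError: (Manipulate) → mode=Manipulate action=lamp_flash
5. evError: (Manipulate) → mode=Manipulate action=lamp_flash
6. evStart: (Manipulate) → mode=Manipulate action=motors_on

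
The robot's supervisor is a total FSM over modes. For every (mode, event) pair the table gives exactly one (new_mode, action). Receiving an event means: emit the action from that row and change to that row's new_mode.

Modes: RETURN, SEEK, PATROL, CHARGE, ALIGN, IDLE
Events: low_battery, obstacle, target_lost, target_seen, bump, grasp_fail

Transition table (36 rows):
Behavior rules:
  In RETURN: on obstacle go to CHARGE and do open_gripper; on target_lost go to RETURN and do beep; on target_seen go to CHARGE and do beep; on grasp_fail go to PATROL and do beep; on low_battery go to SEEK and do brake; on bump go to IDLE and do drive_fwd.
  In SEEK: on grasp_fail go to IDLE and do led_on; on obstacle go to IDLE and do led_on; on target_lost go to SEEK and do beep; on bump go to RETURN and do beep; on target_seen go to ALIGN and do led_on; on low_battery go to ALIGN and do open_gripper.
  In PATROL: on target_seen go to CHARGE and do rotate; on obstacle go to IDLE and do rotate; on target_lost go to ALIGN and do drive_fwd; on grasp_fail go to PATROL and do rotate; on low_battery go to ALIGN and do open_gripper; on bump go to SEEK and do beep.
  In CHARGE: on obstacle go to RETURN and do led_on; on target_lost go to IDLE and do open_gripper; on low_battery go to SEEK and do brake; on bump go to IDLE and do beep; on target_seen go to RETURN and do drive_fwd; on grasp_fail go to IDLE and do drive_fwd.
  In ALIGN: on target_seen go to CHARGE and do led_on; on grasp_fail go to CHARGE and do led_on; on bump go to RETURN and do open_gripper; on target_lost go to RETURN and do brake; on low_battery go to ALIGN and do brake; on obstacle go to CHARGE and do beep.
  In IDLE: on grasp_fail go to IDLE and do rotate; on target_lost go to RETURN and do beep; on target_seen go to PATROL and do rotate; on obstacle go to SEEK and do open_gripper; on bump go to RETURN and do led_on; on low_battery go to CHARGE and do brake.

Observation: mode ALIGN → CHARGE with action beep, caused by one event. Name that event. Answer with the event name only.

obstacle

try low_battery: (ALIGN, low_battery) → (ALIGN, brake)
try obstacle: (ALIGN, obstacle) → (CHARGE, beep)  ← matches
try target_lost: (ALIGN, target_lost) → (RETURN, brake)
try target_seen: (ALIGN, target_seen) → (CHARGE, led_on)
try bump: (ALIGN, bump) → (RETURN, open_gripper)
try grasp_fail: (ALIGN, grasp_fail) → (CHARGE, led_on)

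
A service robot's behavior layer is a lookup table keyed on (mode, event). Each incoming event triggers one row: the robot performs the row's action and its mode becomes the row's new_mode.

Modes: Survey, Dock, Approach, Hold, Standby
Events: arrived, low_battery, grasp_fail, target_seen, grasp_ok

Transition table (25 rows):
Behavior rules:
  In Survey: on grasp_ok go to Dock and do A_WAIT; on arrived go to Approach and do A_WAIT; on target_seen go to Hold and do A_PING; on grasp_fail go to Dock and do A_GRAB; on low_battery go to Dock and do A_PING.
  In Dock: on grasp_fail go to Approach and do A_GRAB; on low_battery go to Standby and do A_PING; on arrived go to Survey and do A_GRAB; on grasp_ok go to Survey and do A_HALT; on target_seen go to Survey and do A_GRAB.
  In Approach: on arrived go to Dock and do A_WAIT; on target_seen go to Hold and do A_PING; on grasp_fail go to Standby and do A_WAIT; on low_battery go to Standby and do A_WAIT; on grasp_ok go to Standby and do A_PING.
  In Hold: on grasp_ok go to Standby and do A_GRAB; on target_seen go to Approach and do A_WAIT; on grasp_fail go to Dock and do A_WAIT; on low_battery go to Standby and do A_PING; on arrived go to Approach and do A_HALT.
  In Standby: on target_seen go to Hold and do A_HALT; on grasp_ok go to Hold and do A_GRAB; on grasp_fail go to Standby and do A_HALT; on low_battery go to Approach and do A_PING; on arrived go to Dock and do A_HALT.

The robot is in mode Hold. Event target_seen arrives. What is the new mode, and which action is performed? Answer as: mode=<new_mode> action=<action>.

current mode = Hold; filter table to that mode:
  (Hold, grasp_ok) → (Standby, A_GRAB)
  (Hold, target_seen) → (Approach, A_WAIT)  ← event matches
  (Hold, grasp_fail) → (Dock, A_WAIT)
  (Hold, low_battery) → (Standby, A_PING)
  (Hold, arrived) → (Approach, A_HALT)
event = target_seen selects (Approach, A_WAIT)

mode=Approach action=A_WAIT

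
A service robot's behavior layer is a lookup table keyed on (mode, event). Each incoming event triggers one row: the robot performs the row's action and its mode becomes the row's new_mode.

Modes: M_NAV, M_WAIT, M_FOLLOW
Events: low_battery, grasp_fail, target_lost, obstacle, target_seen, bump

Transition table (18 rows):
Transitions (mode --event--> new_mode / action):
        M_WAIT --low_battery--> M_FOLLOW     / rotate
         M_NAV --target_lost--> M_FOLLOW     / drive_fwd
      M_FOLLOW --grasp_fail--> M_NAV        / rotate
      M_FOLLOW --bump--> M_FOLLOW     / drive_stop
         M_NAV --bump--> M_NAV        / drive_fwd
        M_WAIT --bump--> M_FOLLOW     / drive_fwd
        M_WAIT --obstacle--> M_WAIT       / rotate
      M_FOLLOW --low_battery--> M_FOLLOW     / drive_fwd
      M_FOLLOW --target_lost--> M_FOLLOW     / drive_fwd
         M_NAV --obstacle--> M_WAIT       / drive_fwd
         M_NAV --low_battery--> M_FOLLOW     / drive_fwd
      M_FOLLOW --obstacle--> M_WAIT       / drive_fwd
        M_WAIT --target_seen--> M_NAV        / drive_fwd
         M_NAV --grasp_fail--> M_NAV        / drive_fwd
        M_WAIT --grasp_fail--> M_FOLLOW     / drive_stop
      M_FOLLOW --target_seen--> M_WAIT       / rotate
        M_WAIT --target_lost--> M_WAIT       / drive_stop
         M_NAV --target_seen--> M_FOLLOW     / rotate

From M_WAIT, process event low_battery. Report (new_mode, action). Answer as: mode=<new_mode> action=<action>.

mode=M_FOLLOW action=rotate

current mode = M_WAIT; filter table to that mode:
  (M_WAIT, low_battery) → (M_FOLLOW, rotate)  ← event matches
  (M_WAIT, bump) → (M_FOLLOW, drive_fwd)
  (M_WAIT, obstacle) → (M_WAIT, rotate)
  (M_WAIT, target_seen) → (M_NAV, drive_fwd)
  (M_WAIT, grasp_fail) → (M_FOLLOW, drive_stop)
  (M_WAIT, target_lost) → (M_WAIT, drive_stop)
event = low_battery selects (M_FOLLOW, rotate)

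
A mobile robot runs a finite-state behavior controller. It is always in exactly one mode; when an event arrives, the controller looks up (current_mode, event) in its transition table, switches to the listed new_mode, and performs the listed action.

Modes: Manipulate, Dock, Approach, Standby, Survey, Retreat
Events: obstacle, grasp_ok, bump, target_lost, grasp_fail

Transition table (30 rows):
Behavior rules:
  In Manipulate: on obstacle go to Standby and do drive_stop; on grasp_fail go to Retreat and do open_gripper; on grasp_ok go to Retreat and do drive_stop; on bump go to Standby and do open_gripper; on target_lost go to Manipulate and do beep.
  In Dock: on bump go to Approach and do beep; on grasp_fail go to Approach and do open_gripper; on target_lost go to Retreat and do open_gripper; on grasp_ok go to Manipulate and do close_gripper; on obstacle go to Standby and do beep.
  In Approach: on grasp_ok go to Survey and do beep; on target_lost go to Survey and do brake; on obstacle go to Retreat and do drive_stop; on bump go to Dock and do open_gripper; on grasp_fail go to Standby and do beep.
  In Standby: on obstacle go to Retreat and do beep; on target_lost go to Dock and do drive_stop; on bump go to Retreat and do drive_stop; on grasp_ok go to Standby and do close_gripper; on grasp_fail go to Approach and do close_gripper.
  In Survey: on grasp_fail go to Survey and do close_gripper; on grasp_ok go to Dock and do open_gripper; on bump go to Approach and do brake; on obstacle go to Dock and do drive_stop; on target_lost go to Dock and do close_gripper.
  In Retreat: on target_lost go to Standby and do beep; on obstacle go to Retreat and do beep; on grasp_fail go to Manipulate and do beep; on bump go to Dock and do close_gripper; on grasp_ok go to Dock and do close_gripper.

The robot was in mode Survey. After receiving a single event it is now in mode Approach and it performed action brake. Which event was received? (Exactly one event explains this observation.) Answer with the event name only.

try obstacle: (Survey, obstacle) → (Dock, drive_stop)
try grasp_ok: (Survey, grasp_ok) → (Dock, open_gripper)
try bump: (Survey, bump) → (Approach, brake)  ← matches
try target_lost: (Survey, target_lost) → (Dock, close_gripper)
try grasp_fail: (Survey, grasp_fail) → (Survey, close_gripper)

bump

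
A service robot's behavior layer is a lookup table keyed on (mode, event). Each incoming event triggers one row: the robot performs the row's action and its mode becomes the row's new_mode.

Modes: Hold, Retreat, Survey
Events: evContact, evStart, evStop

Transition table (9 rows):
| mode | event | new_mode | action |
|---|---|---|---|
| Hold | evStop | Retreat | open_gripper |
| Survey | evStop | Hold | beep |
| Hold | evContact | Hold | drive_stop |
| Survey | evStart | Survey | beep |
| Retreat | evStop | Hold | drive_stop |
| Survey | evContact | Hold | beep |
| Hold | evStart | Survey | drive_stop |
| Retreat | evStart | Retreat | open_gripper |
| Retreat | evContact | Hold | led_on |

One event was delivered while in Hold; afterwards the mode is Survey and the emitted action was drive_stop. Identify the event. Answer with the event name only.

try evContact: (Hold, evContact) → (Hold, drive_stop)
try evStart: (Hold, evStart) → (Survey, drive_stop)  ← matches
try evStop: (Hold, evStop) → (Retreat, open_gripper)

evStart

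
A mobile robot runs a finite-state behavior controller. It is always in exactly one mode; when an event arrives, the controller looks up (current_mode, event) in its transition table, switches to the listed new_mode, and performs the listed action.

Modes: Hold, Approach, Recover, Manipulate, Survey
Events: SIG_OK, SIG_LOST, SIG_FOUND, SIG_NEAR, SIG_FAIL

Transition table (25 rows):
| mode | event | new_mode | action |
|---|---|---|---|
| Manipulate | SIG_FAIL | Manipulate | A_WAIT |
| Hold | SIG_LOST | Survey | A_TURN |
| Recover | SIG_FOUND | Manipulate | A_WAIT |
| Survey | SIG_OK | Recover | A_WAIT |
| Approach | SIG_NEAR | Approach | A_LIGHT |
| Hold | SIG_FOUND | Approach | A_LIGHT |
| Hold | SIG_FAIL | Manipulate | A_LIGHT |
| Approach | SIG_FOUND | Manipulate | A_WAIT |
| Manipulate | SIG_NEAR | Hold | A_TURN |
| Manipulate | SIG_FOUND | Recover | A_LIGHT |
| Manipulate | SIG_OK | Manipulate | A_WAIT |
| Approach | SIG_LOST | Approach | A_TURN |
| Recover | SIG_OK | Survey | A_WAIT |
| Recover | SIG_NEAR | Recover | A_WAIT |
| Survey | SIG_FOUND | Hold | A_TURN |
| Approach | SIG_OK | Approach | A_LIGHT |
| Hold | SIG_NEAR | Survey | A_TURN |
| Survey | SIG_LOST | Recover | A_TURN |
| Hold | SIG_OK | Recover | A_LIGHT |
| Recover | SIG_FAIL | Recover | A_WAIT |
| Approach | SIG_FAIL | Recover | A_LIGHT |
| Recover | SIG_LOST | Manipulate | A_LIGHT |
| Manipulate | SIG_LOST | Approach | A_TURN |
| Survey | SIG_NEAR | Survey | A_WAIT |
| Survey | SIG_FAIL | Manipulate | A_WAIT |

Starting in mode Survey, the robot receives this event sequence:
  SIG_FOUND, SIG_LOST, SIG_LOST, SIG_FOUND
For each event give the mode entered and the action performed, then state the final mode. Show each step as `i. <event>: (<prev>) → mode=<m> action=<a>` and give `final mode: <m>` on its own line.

final mode: Manipulate

1. SIG_FOUND: (Survey) → mode=Hold action=A_TURN
2. SIG_LOST: (Hold) → mode=Survey action=A_TURN
3. SIG_LOST: (Survey) → mode=Recover action=A_TURN
4. SIG_FOUND: (Recover) → mode=Manipulate action=A_WAIT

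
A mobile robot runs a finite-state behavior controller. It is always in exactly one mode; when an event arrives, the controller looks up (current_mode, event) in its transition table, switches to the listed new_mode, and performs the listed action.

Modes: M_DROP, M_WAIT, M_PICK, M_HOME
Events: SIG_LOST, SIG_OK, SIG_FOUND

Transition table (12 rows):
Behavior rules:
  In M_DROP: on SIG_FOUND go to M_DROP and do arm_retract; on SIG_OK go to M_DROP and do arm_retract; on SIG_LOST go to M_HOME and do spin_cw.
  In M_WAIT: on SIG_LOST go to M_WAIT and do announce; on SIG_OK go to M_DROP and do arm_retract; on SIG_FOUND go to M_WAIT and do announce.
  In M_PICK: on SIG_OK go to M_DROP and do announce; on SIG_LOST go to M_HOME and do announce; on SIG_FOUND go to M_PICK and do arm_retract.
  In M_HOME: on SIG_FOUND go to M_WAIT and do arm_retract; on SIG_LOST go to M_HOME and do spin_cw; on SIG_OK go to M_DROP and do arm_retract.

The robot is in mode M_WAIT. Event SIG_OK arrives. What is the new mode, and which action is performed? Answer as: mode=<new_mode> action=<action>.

mode=M_DROP action=arm_retract

current mode = M_WAIT; filter table to that mode:
  (M_WAIT, SIG_LOST) → (M_WAIT, announce)
  (M_WAIT, SIG_OK) → (M_DROP, arm_retract)  ← event matches
  (M_WAIT, SIG_FOUND) → (M_WAIT, announce)
event = SIG_OK selects (M_DROP, arm_retract)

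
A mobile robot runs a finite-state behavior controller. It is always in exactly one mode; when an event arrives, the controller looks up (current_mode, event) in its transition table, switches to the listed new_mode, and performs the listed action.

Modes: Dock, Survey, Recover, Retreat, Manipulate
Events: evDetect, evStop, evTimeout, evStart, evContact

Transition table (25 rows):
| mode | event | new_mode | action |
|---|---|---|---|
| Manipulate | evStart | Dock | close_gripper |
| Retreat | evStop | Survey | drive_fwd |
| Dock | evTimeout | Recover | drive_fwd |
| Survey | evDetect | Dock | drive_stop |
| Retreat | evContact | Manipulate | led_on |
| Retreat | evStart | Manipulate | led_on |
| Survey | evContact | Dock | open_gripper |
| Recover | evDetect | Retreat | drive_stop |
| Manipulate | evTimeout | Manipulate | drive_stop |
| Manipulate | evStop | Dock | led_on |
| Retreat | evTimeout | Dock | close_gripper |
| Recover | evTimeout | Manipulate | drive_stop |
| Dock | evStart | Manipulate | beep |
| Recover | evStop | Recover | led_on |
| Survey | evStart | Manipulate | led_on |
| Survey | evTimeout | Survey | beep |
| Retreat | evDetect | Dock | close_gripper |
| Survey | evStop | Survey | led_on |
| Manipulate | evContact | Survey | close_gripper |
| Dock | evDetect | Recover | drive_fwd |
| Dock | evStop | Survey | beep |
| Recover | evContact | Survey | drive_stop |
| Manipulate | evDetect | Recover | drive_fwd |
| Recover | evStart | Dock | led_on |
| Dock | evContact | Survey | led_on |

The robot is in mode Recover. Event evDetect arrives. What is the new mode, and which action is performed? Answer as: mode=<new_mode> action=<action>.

current mode = Recover; filter table to that mode:
  (Recover, evDetect) → (Retreat, drive_stop)  ← event matches
  (Recover, evTimeout) → (Manipulate, drive_stop)
  (Recover, evStop) → (Recover, led_on)
  (Recover, evContact) → (Survey, drive_stop)
  (Recover, evStart) → (Dock, led_on)
event = evDetect selects (Retreat, drive_stop)

mode=Retreat action=drive_stop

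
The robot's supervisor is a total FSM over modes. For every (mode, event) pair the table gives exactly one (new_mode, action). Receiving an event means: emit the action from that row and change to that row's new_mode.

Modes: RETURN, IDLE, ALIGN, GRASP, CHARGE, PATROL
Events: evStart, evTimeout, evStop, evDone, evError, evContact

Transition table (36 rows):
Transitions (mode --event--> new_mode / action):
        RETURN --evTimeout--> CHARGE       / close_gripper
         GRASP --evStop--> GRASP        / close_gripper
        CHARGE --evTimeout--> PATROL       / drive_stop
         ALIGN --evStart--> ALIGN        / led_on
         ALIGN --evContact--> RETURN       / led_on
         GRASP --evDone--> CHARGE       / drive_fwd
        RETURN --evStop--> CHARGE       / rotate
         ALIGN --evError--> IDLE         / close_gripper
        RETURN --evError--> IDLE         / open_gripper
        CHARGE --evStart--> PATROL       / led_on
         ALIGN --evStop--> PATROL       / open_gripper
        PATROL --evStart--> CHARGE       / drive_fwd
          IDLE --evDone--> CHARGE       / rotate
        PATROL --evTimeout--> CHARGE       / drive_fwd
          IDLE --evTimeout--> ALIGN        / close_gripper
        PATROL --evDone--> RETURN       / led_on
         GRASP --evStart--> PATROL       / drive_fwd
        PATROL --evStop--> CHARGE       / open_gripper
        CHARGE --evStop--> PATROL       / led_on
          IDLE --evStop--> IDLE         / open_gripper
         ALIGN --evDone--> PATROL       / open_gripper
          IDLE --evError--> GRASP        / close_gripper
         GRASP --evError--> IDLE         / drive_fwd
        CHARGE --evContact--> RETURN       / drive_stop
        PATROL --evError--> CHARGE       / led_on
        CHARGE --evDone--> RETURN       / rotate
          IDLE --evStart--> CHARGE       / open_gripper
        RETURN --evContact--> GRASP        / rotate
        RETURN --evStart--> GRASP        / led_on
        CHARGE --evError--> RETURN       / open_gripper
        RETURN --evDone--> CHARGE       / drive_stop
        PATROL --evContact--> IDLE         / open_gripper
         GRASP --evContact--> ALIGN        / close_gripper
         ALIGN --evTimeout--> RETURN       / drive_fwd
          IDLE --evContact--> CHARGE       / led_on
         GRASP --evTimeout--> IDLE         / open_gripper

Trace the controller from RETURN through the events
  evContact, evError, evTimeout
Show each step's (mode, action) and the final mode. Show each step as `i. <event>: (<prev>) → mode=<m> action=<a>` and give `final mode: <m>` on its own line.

1. evContact: (RETURN) → mode=GRASP action=rotate
2. evError: (GRASP) → mode=IDLE action=drive_fwd
3. evTimeout: (IDLE) → mode=ALIGN action=close_gripper

final mode: ALIGN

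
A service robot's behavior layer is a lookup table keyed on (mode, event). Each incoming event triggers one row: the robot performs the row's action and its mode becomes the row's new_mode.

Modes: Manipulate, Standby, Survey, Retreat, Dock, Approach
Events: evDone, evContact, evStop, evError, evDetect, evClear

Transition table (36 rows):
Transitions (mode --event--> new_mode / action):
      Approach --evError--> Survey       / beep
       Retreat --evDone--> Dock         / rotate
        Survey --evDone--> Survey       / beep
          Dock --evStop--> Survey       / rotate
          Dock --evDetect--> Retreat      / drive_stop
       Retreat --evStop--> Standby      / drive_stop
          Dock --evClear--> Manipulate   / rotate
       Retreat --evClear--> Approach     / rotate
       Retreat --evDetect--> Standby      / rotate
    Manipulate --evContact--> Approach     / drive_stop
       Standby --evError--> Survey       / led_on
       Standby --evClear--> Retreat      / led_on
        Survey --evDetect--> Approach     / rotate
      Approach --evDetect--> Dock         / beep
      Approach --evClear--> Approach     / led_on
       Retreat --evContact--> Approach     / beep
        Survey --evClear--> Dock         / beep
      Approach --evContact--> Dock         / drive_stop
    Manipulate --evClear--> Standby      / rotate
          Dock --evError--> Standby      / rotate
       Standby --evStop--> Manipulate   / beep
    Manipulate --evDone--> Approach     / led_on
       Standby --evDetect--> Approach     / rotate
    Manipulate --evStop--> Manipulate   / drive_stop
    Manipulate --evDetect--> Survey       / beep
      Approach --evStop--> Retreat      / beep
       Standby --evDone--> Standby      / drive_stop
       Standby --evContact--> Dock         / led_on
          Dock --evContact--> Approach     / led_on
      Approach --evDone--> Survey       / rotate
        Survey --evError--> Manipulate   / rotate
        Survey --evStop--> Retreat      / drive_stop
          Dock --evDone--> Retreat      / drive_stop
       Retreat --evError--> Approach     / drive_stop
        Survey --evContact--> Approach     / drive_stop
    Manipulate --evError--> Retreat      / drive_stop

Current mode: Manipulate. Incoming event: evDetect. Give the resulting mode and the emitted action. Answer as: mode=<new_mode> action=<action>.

current mode = Manipulate; filter table to that mode:
  (Manipulate, evContact) → (Approach, drive_stop)
  (Manipulate, evClear) → (Standby, rotate)
  (Manipulate, evDone) → (Approach, led_on)
  (Manipulate, evStop) → (Manipulate, drive_stop)
  (Manipulate, evDetect) → (Survey, beep)  ← event matches
  (Manipulate, evError) → (Retreat, drive_stop)
event = evDetect selects (Survey, beep)

mode=Survey action=beep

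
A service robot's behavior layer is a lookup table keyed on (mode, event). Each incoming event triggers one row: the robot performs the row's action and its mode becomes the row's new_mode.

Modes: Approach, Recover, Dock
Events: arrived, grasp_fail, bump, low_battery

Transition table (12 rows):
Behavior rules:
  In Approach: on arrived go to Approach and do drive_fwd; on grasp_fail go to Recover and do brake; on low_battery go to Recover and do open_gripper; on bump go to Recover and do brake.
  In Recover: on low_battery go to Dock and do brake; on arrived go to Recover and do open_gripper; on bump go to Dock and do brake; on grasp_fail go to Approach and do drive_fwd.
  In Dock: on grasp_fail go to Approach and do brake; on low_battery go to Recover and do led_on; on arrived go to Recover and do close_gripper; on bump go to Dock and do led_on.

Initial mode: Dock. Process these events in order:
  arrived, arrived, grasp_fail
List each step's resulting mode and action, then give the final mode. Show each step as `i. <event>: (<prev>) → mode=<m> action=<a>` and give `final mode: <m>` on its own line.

final mode: Approach

1. arrived: (Dock) → mode=Recover action=close_gripper
2. arrived: (Recover) → mode=Recover action=open_gripper
3. grasp_fail: (Recover) → mode=Approach action=drive_fwd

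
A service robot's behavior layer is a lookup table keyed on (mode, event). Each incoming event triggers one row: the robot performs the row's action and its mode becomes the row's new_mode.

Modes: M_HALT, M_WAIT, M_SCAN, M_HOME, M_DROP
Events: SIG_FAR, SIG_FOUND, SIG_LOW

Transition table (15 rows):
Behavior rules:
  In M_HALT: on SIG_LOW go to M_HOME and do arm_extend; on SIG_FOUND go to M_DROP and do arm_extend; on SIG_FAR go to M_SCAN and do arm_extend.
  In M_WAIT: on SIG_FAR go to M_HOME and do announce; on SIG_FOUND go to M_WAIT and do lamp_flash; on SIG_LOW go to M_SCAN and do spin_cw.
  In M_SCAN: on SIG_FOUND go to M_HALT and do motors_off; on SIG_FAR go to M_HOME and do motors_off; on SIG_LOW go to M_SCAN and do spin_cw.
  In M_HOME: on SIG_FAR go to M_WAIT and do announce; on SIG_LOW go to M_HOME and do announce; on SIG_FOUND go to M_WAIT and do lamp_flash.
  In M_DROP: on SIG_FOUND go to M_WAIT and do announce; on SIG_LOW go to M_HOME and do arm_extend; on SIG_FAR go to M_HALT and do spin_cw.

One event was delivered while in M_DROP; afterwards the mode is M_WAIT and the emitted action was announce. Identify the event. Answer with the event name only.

try SIG_FAR: (M_DROP, SIG_FAR) → (M_HALT, spin_cw)
try SIG_FOUND: (M_DROP, SIG_FOUND) → (M_WAIT, announce)  ← matches
try SIG_LOW: (M_DROP, SIG_LOW) → (M_HOME, arm_extend)

SIG_FOUND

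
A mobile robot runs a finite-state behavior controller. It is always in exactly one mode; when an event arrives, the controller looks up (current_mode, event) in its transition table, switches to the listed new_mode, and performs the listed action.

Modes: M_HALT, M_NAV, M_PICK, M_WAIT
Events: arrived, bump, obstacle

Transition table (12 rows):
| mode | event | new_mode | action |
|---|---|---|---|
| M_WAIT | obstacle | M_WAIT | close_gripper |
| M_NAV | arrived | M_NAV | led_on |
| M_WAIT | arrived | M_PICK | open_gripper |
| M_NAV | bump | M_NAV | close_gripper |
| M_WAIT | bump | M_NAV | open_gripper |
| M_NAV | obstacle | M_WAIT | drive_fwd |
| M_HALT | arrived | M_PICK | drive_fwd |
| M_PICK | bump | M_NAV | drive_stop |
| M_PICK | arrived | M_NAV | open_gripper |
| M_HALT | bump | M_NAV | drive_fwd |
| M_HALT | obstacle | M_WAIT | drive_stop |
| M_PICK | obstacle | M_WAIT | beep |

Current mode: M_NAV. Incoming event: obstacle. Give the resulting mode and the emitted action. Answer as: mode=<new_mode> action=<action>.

mode=M_WAIT action=drive_fwd

current mode = M_NAV; filter table to that mode:
  (M_NAV, arrived) → (M_NAV, led_on)
  (M_NAV, bump) → (M_NAV, close_gripper)
  (M_NAV, obstacle) → (M_WAIT, drive_fwd)  ← event matches
event = obstacle selects (M_WAIT, drive_fwd)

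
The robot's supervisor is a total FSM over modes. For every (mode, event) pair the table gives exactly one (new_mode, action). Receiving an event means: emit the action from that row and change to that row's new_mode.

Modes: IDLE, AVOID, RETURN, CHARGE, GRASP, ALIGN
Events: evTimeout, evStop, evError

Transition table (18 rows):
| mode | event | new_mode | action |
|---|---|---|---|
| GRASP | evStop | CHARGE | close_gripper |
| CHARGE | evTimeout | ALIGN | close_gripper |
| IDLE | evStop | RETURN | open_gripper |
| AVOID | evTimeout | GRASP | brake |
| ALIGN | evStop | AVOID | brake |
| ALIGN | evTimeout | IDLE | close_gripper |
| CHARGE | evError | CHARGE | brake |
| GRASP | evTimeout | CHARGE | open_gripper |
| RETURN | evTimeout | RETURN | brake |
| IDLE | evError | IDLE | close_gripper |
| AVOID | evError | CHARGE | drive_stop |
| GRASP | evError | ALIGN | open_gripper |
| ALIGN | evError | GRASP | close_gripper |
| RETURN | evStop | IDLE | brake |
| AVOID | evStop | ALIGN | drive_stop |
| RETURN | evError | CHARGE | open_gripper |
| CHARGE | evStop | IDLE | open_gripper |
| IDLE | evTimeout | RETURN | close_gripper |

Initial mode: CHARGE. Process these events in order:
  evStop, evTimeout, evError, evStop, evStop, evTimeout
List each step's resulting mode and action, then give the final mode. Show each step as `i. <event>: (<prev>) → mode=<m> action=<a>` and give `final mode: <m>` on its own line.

final mode: RETURN

1. evStop: (CHARGE) → mode=IDLE action=open_gripper
2. evTimeout: (IDLE) → mode=RETURN action=close_gripper
3. evError: (RETURN) → mode=CHARGE action=open_gripper
4. evStop: (CHARGE) → mode=IDLE action=open_gripper
5. evStop: (IDLE) → mode=RETURN action=open_gripper
6. evTimeout: (RETURN) → mode=RETURN action=brake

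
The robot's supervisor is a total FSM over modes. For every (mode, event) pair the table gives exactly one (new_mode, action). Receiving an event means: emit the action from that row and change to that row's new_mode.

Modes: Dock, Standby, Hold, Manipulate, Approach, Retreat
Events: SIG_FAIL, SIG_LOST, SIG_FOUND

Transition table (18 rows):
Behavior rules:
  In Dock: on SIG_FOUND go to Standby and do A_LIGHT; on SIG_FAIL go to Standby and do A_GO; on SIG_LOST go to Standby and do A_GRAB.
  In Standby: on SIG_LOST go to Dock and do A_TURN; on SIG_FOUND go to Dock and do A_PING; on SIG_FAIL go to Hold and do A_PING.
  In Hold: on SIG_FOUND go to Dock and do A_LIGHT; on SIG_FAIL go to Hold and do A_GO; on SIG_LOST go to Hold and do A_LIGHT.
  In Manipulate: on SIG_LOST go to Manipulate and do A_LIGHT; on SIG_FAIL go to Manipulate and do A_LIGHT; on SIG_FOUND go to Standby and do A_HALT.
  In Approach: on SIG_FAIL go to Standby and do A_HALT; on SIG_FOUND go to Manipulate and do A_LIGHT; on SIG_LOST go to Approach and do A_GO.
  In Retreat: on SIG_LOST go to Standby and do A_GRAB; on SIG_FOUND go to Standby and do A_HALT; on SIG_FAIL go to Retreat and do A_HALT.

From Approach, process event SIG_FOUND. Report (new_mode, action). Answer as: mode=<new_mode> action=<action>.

mode=Manipulate action=A_LIGHT

current mode = Approach; filter table to that mode:
  (Approach, SIG_FAIL) → (Standby, A_HALT)
  (Approach, SIG_FOUND) → (Manipulate, A_LIGHT)  ← event matches
  (Approach, SIG_LOST) → (Approach, A_GO)
event = SIG_FOUND selects (Manipulate, A_LIGHT)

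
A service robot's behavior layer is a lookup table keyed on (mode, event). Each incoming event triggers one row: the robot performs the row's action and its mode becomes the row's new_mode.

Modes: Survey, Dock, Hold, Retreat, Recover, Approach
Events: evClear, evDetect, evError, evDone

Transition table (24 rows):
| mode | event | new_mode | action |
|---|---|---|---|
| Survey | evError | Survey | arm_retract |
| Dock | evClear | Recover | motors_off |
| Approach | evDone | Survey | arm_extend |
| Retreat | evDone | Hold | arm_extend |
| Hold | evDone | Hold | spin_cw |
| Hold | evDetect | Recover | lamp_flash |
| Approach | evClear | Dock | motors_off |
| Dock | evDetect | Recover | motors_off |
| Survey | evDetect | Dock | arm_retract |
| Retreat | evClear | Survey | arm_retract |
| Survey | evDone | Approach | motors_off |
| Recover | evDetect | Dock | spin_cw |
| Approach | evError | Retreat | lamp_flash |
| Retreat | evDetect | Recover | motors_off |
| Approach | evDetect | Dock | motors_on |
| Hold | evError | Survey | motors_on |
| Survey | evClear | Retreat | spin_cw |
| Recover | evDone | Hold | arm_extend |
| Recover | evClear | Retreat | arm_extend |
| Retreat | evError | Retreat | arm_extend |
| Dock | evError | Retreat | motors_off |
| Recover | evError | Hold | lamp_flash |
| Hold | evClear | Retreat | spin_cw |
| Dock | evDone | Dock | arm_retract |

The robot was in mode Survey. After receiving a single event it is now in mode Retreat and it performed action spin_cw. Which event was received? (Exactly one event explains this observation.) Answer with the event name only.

try evClear: (Survey, evClear) → (Retreat, spin_cw)  ← matches
try evDetect: (Survey, evDetect) → (Dock, arm_retract)
try evError: (Survey, evError) → (Survey, arm_retract)
try evDone: (Survey, evDone) → (Approach, motors_off)

evClear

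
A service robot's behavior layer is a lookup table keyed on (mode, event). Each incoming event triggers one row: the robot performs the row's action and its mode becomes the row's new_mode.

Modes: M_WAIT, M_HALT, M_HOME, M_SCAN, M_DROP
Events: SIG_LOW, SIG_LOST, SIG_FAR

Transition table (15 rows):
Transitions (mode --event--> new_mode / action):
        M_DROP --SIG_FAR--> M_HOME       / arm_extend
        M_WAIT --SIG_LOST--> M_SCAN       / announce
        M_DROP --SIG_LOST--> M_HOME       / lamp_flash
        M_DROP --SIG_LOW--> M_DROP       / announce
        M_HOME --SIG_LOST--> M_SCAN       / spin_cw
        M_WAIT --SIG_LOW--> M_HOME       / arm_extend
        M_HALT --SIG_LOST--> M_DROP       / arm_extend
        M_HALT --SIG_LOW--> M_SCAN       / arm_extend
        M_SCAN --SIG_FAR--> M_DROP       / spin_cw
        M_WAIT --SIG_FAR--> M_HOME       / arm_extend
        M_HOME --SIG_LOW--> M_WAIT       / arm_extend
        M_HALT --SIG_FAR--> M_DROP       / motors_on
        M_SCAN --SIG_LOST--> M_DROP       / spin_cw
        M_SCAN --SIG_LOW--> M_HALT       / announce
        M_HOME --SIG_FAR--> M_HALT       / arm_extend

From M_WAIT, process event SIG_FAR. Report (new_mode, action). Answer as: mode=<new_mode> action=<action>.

current mode = M_WAIT; filter table to that mode:
  (M_WAIT, SIG_LOST) → (M_SCAN, announce)
  (M_WAIT, SIG_LOW) → (M_HOME, arm_extend)
  (M_WAIT, SIG_FAR) → (M_HOME, arm_extend)  ← event matches
event = SIG_FAR selects (M_HOME, arm_extend)

mode=M_HOME action=arm_extend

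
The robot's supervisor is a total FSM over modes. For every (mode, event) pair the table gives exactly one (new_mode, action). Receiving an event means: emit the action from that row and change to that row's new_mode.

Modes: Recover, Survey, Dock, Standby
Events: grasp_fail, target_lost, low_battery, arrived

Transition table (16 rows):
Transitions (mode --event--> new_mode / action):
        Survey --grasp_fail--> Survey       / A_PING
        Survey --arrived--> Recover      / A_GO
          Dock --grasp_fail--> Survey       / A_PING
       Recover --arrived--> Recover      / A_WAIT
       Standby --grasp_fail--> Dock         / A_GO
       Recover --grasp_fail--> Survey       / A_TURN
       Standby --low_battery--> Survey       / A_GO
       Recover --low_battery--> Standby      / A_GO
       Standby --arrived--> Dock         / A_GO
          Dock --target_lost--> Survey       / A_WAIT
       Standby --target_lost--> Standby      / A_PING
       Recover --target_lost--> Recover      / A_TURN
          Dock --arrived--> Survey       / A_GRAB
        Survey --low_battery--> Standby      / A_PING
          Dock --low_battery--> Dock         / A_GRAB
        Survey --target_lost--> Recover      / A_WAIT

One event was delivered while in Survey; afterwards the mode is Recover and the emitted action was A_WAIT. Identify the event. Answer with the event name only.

target_lost

try grasp_fail: (Survey, grasp_fail) → (Survey, A_PING)
try target_lost: (Survey, target_lost) → (Recover, A_WAIT)  ← matches
try low_battery: (Survey, low_battery) → (Standby, A_PING)
try arrived: (Survey, arrived) → (Recover, A_GO)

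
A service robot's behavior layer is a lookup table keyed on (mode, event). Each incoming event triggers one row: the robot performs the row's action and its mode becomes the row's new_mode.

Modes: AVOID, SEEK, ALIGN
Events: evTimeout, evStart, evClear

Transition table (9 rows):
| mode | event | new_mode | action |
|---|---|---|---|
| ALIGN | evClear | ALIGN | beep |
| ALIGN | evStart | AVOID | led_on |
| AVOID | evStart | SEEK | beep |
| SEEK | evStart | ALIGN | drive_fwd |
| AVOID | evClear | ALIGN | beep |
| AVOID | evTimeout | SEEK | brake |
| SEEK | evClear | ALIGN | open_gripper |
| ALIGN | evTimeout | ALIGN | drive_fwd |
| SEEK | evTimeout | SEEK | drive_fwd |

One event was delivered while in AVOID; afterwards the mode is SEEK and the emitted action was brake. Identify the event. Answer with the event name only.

evTimeout

try evTimeout: (AVOID, evTimeout) → (SEEK, brake)  ← matches
try evStart: (AVOID, evStart) → (SEEK, beep)
try evClear: (AVOID, evClear) → (ALIGN, beep)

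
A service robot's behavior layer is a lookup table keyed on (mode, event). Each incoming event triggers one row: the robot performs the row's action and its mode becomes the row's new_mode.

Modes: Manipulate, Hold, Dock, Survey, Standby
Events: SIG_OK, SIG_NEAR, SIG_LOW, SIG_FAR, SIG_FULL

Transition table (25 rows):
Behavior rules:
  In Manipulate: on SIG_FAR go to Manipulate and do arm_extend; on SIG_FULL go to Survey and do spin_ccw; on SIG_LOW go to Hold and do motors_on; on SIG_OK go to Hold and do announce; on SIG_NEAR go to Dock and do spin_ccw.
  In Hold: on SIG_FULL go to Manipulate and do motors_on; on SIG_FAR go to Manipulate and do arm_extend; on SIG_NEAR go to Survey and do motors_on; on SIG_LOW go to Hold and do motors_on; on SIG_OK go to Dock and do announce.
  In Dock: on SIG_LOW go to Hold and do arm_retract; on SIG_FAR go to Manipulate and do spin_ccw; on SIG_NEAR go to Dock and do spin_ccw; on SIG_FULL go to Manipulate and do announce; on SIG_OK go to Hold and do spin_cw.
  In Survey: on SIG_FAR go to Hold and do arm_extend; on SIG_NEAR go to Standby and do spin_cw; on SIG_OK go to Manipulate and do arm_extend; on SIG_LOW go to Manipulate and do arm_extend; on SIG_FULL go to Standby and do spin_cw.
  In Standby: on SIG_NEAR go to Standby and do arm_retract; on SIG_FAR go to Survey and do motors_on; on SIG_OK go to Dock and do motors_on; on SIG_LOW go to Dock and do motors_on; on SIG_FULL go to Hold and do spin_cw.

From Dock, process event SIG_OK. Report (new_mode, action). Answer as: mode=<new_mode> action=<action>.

current mode = Dock; filter table to that mode:
  (Dock, SIG_LOW) → (Hold, arm_retract)
  (Dock, SIG_FAR) → (Manipulate, spin_ccw)
  (Dock, SIG_NEAR) → (Dock, spin_ccw)
  (Dock, SIG_FULL) → (Manipulate, announce)
  (Dock, SIG_OK) → (Hold, spin_cw)  ← event matches
event = SIG_OK selects (Hold, spin_cw)

mode=Hold action=spin_cw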